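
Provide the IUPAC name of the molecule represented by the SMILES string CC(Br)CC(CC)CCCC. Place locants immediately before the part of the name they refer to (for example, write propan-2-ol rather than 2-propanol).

2-bromo-4-ethyloctane

The longest continuous carbon chain has 8 atoms, so the parent hydride is octane.
Choose the numbering such that the substituent locant set {2,4} is lower than {5,7} at the first point of difference.
This places a bromo group at C-2; an ethyl group at C-4.
The substituents are ordered alphabetically, ignoring any di-/tri- multipliers.
Assembling the pieces gives 2-bromo-4-ethyloctane.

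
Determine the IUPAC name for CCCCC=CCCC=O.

Counting along the main chain through the –CHO group and the multiple bond gives 9 carbons: the parent is nonane.
The principal characteristic group is an aldehyde (terminal –CHO), named with the suffix -al.
A C=C double bond in the chain gives the infix -ene-.
Number the chain so that the aldehyde carbon is C-1 by definition.
That gives the double bond between C-4 and C-5.
The name is non-4-enal.

non-4-enal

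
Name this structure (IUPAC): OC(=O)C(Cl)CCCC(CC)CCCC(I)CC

The longest chain bearing the –COOH group is 12 carbons long (dodecane).
The highest-priority functional group is a carboxylic acid (terminal –COOH), so the name ends in -oic acid.
Choose the numbering such that the carboxylic acid carbon is C-1 by definition.
With this numbering: a chloro group at C-2; an ethyl group at C-6; an iodo group at C-10.
The substituents are ordered alphabetically, ignoring any di-/tri- multipliers.
Assembling the pieces gives 2-chloro-6-ethyl-10-iodododecanoic acid.

2-chloro-6-ethyl-10-iodododecanoic acid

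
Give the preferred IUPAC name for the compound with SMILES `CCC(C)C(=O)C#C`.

4-methylhex-1-yn-3-one

Counting along the main chain through the carbonyl and the multiple bond gives 6 carbons: the parent is hexane.
The principal characteristic group is a ketone (C=O on an internal carbon), named with the suffix -one.
There is one C≡C triple bond, indicated by the ending -yne.
Choose the numbering such that numbering from this end puts the carbonyl group at C-3 rather than C-4.
This places the carbonyl at C-3; the triple bond between C-1 and C-2; a methyl group at C-4.
The name is 4-methylhex-1-yn-3-one.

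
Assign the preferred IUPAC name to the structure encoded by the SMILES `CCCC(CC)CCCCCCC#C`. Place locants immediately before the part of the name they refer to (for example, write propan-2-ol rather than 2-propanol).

9-ethyldodec-1-yne

Counting along the main chain through the multiple bond gives 12 carbons: the parent is dodecane.
The chain contains a C≡C triple bond, so the unsaturation ending is -yne.
Number the chain so that numbering from this end puts the triple bond at C-1 rather than C-11.
This places the triple bond between C-1 and C-2; an ethyl group at C-9.
Putting it together: 9-ethyldodec-1-yne.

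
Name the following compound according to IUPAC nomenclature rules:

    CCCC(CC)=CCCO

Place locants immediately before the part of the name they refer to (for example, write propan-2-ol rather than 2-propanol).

4-ethylhept-3-en-1-ol

Counting along the main chain through the –OH group and the multiple bond gives 7 carbons: the parent is heptane.
The principal characteristic group is an alcohol (–OH), named with the suffix -ol.
A C=C double bond in the chain gives the infix -ene-.
Number the chain so that numbering from this end puts the hydroxyl group at C-1 rather than C-7.
That gives the hydroxyl at C-1; the double bond between C-3 and C-4; an ethyl group at C-4.
The name is 4-ethylhept-3-en-1-ol.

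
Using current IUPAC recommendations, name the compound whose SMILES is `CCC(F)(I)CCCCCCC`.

The parent chain contains 10 carbons (decane).
The numbering direction is chosen so that the substituent locant set {3,3} is lower than {8,8} at the first point of difference.
With this numbering: a fluoro group at C-3; an iodo group at C-3.
Substituent prefixes are cited in alphabetical order (multiplying prefixes like di-/tri- are ignored for ordering).
Putting it together: 3-fluoro-3-iododecane.

3-fluoro-3-iododecane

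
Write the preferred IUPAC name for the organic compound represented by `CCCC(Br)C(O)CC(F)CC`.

6-bromo-3-fluorononan-5-ol

The longest carbon chain that includes the –OH group has 9 carbons, so the parent hydride is nonane.
An alcohol (–OH) is the principal characteristic group, giving the suffix -ol.
The numbering direction is chosen so that the substituent locant set {3,6} is lower than {4,7} at the first point of difference.
This places the hydroxyl at C-5; a bromo group at C-6; a fluoro group at C-3.
The substituents are ordered alphabetically, ignoring any di-/tri- multipliers.
Putting it together: 6-bromo-3-fluorononan-5-ol.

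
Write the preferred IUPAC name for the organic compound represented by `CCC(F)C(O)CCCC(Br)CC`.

Counting along the main chain through the –OH group gives 10 carbons: the parent is decane.
An alcohol (–OH) is the principal characteristic group, giving the suffix -ol.
Choose the numbering such that numbering from this end puts the hydroxyl group at C-4 rather than C-7.
With this numbering: the hydroxyl at C-4; a bromo group at C-8; a fluoro group at C-3.
The substituents are ordered alphabetically, ignoring any di-/tri- multipliers.
Putting it together: 8-bromo-3-fluorodecan-4-ol.

8-bromo-3-fluorodecan-4-ol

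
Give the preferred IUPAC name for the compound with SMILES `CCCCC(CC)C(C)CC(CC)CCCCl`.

The longest continuous carbon chain has 11 atoms, so the parent hydride is undecane.
The numbering direction is chosen so that the substituent locant set {1,4,6,7} is lower than {5,6,8,11} at the first point of difference.
With this numbering: a chloro group at C-1; ethyl groups at C-4 and C-7; a methyl group at C-6.
The substituents are ordered alphabetically, ignoring any di-/tri- multipliers.
Assembling the pieces gives 1-chloro-4,7-diethyl-6-methylundecane.

1-chloro-4,7-diethyl-6-methylundecane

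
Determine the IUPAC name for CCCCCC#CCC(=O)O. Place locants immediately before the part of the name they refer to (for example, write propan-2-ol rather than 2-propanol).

non-3-ynoic acid

Counting along the main chain through the –COOH group and the multiple bond gives 9 carbons: the parent is nonane.
A carboxylic acid (terminal –COOH) is the principal characteristic group, giving the suffix -oic acid.
A C≡C triple bond in the chain gives the infix -yne-.
Choose the numbering such that the carboxylic acid carbon is C-1 by definition.
That gives the triple bond between C-3 and C-4.
Assembling the pieces gives non-3-ynoic acid.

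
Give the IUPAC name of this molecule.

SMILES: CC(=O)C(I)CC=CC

The longest chain bearing the carbonyl and the multiple bond is 7 carbons long (heptane).
A ketone (C=O on an internal carbon) is the principal characteristic group, giving the suffix -one.
The chain contains a C=C double bond, so the unsaturation ending is -ene.
The numbering direction is chosen so that numbering from this end puts the carbonyl group at C-2 rather than C-6.
With this numbering: the carbonyl at C-2; the double bond between C-5 and C-6; an iodo group at C-3.
Assembling the pieces gives 3-iodohept-5-en-2-one.

3-iodohept-5-en-2-one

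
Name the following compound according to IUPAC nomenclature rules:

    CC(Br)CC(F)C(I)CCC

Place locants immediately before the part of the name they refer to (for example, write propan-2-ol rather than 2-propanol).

2-bromo-4-fluoro-5-iodooctane

The longest carbon chain is 8 atoms: the parent is octane.
Number the chain so that the substituent locant set {2,4,5} is lower than {4,5,7} at the first point of difference.
This places a bromo group at C-2; a fluoro group at C-4; an iodo group at C-5.
Substituent prefixes are cited in alphabetical order (multiplying prefixes like di-/tri- are ignored for ordering).
The name is 2-bromo-4-fluoro-5-iodooctane.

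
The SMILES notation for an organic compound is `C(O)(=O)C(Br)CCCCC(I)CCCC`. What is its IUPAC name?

2-bromo-7-iodoundecanoic acid

Counting along the main chain through the –COOH group gives 11 carbons: the parent is undecane.
A carboxylic acid (terminal –COOH) is the principal characteristic group, giving the suffix -oic acid.
Number the chain so that the carboxylic acid carbon is C-1 by definition.
This places a bromo group at C-2; an iodo group at C-7.
The substituents are ordered alphabetically, ignoring any di-/tri- multipliers.
Putting it together: 2-bromo-7-iodoundecanoic acid.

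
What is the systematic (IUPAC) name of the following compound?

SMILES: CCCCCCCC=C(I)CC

3-iodoundec-3-ene

The longest chain bearing the multiple bond is 11 carbons long (undecane).
The chain contains a C=C double bond, so the unsaturation ending is -ene.
The numbering direction is chosen so that numbering from this end puts the double bond at C-3 rather than C-8.
This places the double bond between C-3 and C-4; an iodo group at C-3.
Putting it together: 3-iodoundec-3-ene.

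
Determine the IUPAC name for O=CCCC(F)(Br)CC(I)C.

4-bromo-4-fluoro-6-iodoheptanal

Counting along the main chain through the –CHO group gives 7 carbons: the parent is heptane.
The principal characteristic group is an aldehyde (terminal –CHO), named with the suffix -al.
Choose the numbering such that the aldehyde carbon is C-1 by definition.
With this numbering: a bromo group at C-4; a fluoro group at C-4; an iodo group at C-6.
Prefixes are listed alphabetically: bromo, fluoro, iodo.
The name is 4-bromo-4-fluoro-6-iodoheptanal.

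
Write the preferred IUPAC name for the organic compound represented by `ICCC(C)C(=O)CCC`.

1-iodo-3-methylheptan-4-one

The longest chain bearing the carbonyl is 7 carbons long (heptane).
The highest-priority functional group is a ketone (C=O on an internal carbon), so the name ends in -one.
Choose the numbering such that the substituent locant set {1,3} is lower than {5,7} at the first point of difference.
With this numbering: the carbonyl at C-4; an iodo group at C-1; a methyl group at C-3.
Prefixes are listed alphabetically: iodo, methyl.
The name is 1-iodo-3-methylheptan-4-one.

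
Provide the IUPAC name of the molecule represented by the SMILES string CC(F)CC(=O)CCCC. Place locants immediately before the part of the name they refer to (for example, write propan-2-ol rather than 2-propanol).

The longest carbon chain that includes the carbonyl has 8 carbons, so the parent hydride is octane.
The highest-priority functional group is a ketone (C=O on an internal carbon), so the name ends in -one.
The numbering direction is chosen so that numbering from this end puts the carbonyl group at C-4 rather than C-5.
This places the carbonyl at C-4; a fluoro group at C-2.
The name is 2-fluorooctan-4-one.

2-fluorooctan-4-one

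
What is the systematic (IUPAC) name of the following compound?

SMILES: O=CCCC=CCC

The longest carbon chain that includes the –CHO group and the multiple bond has 7 carbons, so the parent hydride is heptane.
The highest-priority functional group is an aldehyde (terminal –CHO), so the name ends in -al.
The chain contains a C=C double bond, so the unsaturation ending is -ene.
Choose the numbering such that the aldehyde carbon is C-1 by definition.
This places the double bond between C-4 and C-5.
The name is hept-4-enal.

hept-4-enal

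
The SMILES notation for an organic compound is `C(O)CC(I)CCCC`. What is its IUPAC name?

Counting along the main chain through the –OH group gives 7 carbons: the parent is heptane.
The highest-priority functional group is an alcohol (–OH), so the name ends in -ol.
The numbering direction is chosen so that numbering from this end puts the hydroxyl group at C-1 rather than C-7.
That gives the hydroxyl at C-1; an iodo group at C-3.
Assembling the pieces gives 3-iodoheptan-1-ol.

3-iodoheptan-1-ol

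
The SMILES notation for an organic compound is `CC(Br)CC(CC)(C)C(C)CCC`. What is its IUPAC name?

2-bromo-4-ethyl-4,5-dimethyloctane

The longest continuous carbon chain has 8 atoms, so the parent hydride is octane.
Number the chain so that the substituent locant set {2,4,4,5} is lower than {4,5,5,7} at the first point of difference.
This places a bromo group at C-2; an ethyl group at C-4; methyl groups at C-4 and C-5.
Prefixes are listed alphabetically: bromo, ethyl, methyl.
The name is 2-bromo-4-ethyl-4,5-dimethyloctane.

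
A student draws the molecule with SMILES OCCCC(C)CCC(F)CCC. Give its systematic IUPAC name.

The longest chain bearing the –OH group is 10 carbons long (decane).
An alcohol (–OH) is the principal characteristic group, giving the suffix -ol.
The numbering direction is chosen so that numbering from this end puts the hydroxyl group at C-1 rather than C-10.
With this numbering: the hydroxyl at C-1; a fluoro group at C-7; a methyl group at C-4.
Substituent prefixes are cited in alphabetical order (multiplying prefixes like di-/tri- are ignored for ordering).
Putting it together: 7-fluoro-4-methyldecan-1-ol.

7-fluoro-4-methyldecan-1-ol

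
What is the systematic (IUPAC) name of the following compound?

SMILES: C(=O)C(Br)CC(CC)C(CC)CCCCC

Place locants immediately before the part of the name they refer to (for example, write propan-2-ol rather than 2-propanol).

2-bromo-4,5-diethyldecanal

Counting along the main chain through the –CHO group gives 10 carbons: the parent is decane.
The highest-priority functional group is an aldehyde (terminal –CHO), so the name ends in -al.
Number the chain so that the aldehyde carbon is C-1 by definition.
That gives a bromo group at C-2; ethyl groups at C-4 and C-5.
Substituent prefixes are cited in alphabetical order (multiplying prefixes like di-/tri- are ignored for ordering).
Assembling the pieces gives 2-bromo-4,5-diethyldecanal.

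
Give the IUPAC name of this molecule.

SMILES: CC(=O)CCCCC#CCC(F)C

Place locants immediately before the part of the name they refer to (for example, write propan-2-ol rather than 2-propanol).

Counting along the main chain through the carbonyl and the multiple bond gives 11 carbons: the parent is undecane.
A ketone (C=O on an internal carbon) is the principal characteristic group, giving the suffix -one.
The chain contains a C≡C triple bond, so the unsaturation ending is -yne.
The numbering direction is chosen so that numbering from this end puts the carbonyl group at C-2 rather than C-10.
That gives the carbonyl at C-2; the triple bond between C-7 and C-8; a fluoro group at C-10.
Assembling the pieces gives 10-fluoroundec-7-yn-2-one.

10-fluoroundec-7-yn-2-one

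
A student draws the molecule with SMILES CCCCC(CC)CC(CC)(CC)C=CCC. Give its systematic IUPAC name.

5,5,7-triethylundec-3-ene

The longest carbon chain that includes the multiple bond has 11 carbons, so the parent hydride is undecane.
There is one C=C double bond, indicated by the ending -ene.
Choose the numbering such that numbering from this end puts the double bond at C-3 rather than C-8.
That gives the double bond between C-3 and C-4; ethyl groups at C-5 (×2) and C-7.
Putting it together: 5,5,7-triethylundec-3-ene.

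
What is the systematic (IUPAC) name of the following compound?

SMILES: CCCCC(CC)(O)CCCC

The longest carbon chain that includes the –OH group has 9 carbons, so the parent hydride is nonane.
The highest-priority functional group is an alcohol (–OH), so the name ends in -ol.
The molecule is symmetric, so either numbering direction gives the same locants.
This places the hydroxyl at C-5; an ethyl group at C-5.
The name is 5-ethylnonan-5-ol.

5-ethylnonan-5-ol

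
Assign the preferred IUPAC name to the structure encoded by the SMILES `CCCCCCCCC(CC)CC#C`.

4-ethyldodec-1-yne

The longest carbon chain that includes the multiple bond has 12 carbons, so the parent hydride is dodecane.
There is one C≡C triple bond, indicated by the ending -yne.
Choose the numbering such that numbering from this end puts the triple bond at C-1 rather than C-11.
That gives the triple bond between C-1 and C-2; an ethyl group at C-4.
Assembling the pieces gives 4-ethyldodec-1-yne.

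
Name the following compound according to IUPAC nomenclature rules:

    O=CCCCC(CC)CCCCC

5-ethyldecanal

Counting along the main chain through the –CHO group gives 10 carbons: the parent is decane.
The highest-priority functional group is an aldehyde (terminal –CHO), so the name ends in -al.
Number the chain so that the aldehyde carbon is C-1 by definition.
With this numbering: an ethyl group at C-5.
Putting it together: 5-ethyldecanal.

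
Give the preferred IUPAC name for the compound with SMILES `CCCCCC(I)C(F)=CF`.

1,2-difluoro-3-iodooct-1-ene

The longest carbon chain that includes the multiple bond has 8 carbons, so the parent hydride is octane.
The chain contains a C=C double bond, so the unsaturation ending is -ene.
Choose the numbering such that numbering from this end puts the double bond at C-1 rather than C-7.
With this numbering: the double bond between C-1 and C-2; fluoro groups at C-1 and C-2; an iodo group at C-3.
Substituent prefixes are cited in alphabetical order (multiplying prefixes like di-/tri- are ignored for ordering).
Assembling the pieces gives 1,2-difluoro-3-iodooct-1-ene.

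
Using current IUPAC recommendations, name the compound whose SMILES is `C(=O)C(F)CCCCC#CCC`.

2-fluorodec-7-ynal

Counting along the main chain through the –CHO group and the multiple bond gives 10 carbons: the parent is decane.
The highest-priority functional group is an aldehyde (terminal –CHO), so the name ends in -al.
A C≡C triple bond in the chain gives the infix -yne-.
Number the chain so that the aldehyde carbon is C-1 by definition.
This places the triple bond between C-7 and C-8; a fluoro group at C-2.
Assembling the pieces gives 2-fluorodec-7-ynal.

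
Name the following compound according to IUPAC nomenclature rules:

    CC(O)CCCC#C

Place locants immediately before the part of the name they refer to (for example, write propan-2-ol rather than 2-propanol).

The longest chain bearing the –OH group and the multiple bond is 7 carbons long (heptane).
An alcohol (–OH) is the principal characteristic group, giving the suffix -ol.
The chain contains a C≡C triple bond, so the unsaturation ending is -yne.
The numbering direction is chosen so that numbering from this end puts the hydroxyl group at C-2 rather than C-6.
That gives the hydroxyl at C-2; the triple bond between C-6 and C-7.
The name is hept-6-yn-2-ol.

hept-6-yn-2-ol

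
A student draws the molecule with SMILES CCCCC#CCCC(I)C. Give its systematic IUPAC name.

The longest chain bearing the multiple bond is 10 carbons long (decane).
There is one C≡C triple bond, indicated by the ending -yne.
The numbering direction is chosen so that the substituent locant set {2} is lower than {9} at the first point of difference.
With this numbering: the triple bond between C-5 and C-6; an iodo group at C-2.
Assembling the pieces gives 2-iododec-5-yne.

2-iododec-5-yne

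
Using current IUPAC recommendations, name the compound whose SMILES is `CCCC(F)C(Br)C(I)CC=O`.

The longest chain bearing the –CHO group is 8 carbons long (octane).
An aldehyde (terminal –CHO) is the principal characteristic group, giving the suffix -al.
Choose the numbering such that the aldehyde carbon is C-1 by definition.
With this numbering: a bromo group at C-4; a fluoro group at C-5; an iodo group at C-3.
Substituent prefixes are cited in alphabetical order (multiplying prefixes like di-/tri- are ignored for ordering).
Assembling the pieces gives 4-bromo-5-fluoro-3-iodooctanal.

4-bromo-5-fluoro-3-iodooctanal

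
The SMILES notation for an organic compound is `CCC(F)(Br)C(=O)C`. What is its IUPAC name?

Counting along the main chain through the carbonyl gives 5 carbons: the parent is pentane.
The principal characteristic group is a ketone (C=O on an internal carbon), named with the suffix -one.
The numbering direction is chosen so that numbering from this end puts the carbonyl group at C-2 rather than C-4.
This places the carbonyl at C-2; a bromo group at C-3; a fluoro group at C-3.
Substituent prefixes are cited in alphabetical order (multiplying prefixes like di-/tri- are ignored for ordering).
Putting it together: 3-bromo-3-fluoropentan-2-one.

3-bromo-3-fluoropentan-2-one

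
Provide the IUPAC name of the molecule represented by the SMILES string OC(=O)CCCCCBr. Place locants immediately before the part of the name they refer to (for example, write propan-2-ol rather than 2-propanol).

Counting along the main chain through the –COOH group gives 6 carbons: the parent is hexane.
The principal characteristic group is a carboxylic acid (terminal –COOH), named with the suffix -oic acid.
Choose the numbering such that the carboxylic acid carbon is C-1 by definition.
That gives a bromo group at C-6.
The name is 6-bromohexanoic acid.

6-bromohexanoic acid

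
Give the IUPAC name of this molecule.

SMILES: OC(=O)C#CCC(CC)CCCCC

The longest carbon chain that includes the –COOH group and the multiple bond has 10 carbons, so the parent hydride is decane.
The principal characteristic group is a carboxylic acid (terminal –COOH), named with the suffix -oic acid.
A C≡C triple bond in the chain gives the infix -yne-.
Choose the numbering such that the carboxylic acid carbon is C-1 by definition.
With this numbering: the triple bond between C-2 and C-3; an ethyl group at C-5.
Putting it together: 5-ethyldec-2-ynoic acid.

5-ethyldec-2-ynoic acid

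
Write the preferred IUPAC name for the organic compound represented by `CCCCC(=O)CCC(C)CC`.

The longest carbon chain that includes the carbonyl has 10 carbons, so the parent hydride is decane.
A ketone (C=O on an internal carbon) is the principal characteristic group, giving the suffix -one.
The numbering direction is chosen so that numbering from this end puts the carbonyl group at C-5 rather than C-6.
This places the carbonyl at C-5; a methyl group at C-8.
Assembling the pieces gives 8-methyldecan-5-one.

8-methyldecan-5-one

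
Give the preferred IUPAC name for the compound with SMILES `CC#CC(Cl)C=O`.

2-chloropent-3-ynal

The longest chain bearing the –CHO group and the multiple bond is 5 carbons long (pentane).
An aldehyde (terminal –CHO) is the principal characteristic group, giving the suffix -al.
There is one C≡C triple bond, indicated by the ending -yne.
Number the chain so that the aldehyde carbon is C-1 by definition.
This places the triple bond between C-3 and C-4; a chloro group at C-2.
Putting it together: 2-chloropent-3-ynal.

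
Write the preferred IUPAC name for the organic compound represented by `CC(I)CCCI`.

The longest carbon chain is 5 atoms: the parent is pentane.
The numbering direction is chosen so that the substituent locant set {1,4} is lower than {2,5} at the first point of difference.
With this numbering: iodo groups at C-1 and C-4.
Assembling the pieces gives 1,4-diiodopentane.

1,4-diiodopentane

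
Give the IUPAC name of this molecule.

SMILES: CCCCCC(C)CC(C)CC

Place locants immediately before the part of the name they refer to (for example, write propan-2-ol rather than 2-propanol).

The longest carbon chain is 10 atoms: the parent is decane.
The numbering direction is chosen so that the substituent locant set {3,5} is lower than {6,8} at the first point of difference.
This places methyl groups at C-3 and C-5.
Putting it together: 3,5-dimethyldecane.

3,5-dimethyldecane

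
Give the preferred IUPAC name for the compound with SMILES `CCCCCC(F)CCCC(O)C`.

The longest carbon chain that includes the –OH group has 11 carbons, so the parent hydride is undecane.
The principal characteristic group is an alcohol (–OH), named with the suffix -ol.
Choose the numbering such that numbering from this end puts the hydroxyl group at C-2 rather than C-10.
This places the hydroxyl at C-2; a fluoro group at C-6.
Assembling the pieces gives 6-fluoroundecan-2-ol.

6-fluoroundecan-2-ol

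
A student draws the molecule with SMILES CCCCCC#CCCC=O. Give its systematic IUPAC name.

dec-4-ynal

Counting along the main chain through the –CHO group and the multiple bond gives 10 carbons: the parent is decane.
An aldehyde (terminal –CHO) is the principal characteristic group, giving the suffix -al.
The chain contains a C≡C triple bond, so the unsaturation ending is -yne.
The numbering direction is chosen so that the aldehyde carbon is C-1 by definition.
With this numbering: the triple bond between C-4 and C-5.
Putting it together: dec-4-ynal.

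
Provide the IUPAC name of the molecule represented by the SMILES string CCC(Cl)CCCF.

The parent chain contains 6 carbons (hexane).
Number the chain so that the substituent locant set {1,4} is lower than {3,6} at the first point of difference.
With this numbering: a chloro group at C-4; a fluoro group at C-1.
The substituents are ordered alphabetically, ignoring any di-/tri- multipliers.
Putting it together: 4-chloro-1-fluorohexane.

4-chloro-1-fluorohexane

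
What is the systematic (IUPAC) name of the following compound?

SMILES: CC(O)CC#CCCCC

The longest chain bearing the –OH group and the multiple bond is 9 carbons long (nonane).
The highest-priority functional group is an alcohol (–OH), so the name ends in -ol.
A C≡C triple bond in the chain gives the infix -yne-.
Choose the numbering such that numbering from this end puts the hydroxyl group at C-2 rather than C-8.
With this numbering: the hydroxyl at C-2; the triple bond between C-4 and C-5.
Assembling the pieces gives non-4-yn-2-ol.

non-4-yn-2-ol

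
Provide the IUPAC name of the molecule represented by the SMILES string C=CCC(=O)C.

pent-4-en-2-one

The longest chain bearing the carbonyl and the multiple bond is 5 carbons long (pentane).
The highest-priority functional group is a ketone (C=O on an internal carbon), so the name ends in -one.
A C=C double bond in the chain gives the infix -ene-.
The numbering direction is chosen so that numbering from this end puts the carbonyl group at C-2 rather than C-4.
With this numbering: the carbonyl at C-2; the double bond between C-4 and C-5.
Putting it together: pent-4-en-2-one.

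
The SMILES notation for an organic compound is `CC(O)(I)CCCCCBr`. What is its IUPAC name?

7-bromo-2-iodoheptan-2-ol

The longest chain bearing the –OH group is 7 carbons long (heptane).
The principal characteristic group is an alcohol (–OH), named with the suffix -ol.
Number the chain so that numbering from this end puts the hydroxyl group at C-2 rather than C-6.
That gives the hydroxyl at C-2; a bromo group at C-7; an iodo group at C-2.
The substituents are ordered alphabetically, ignoring any di-/tri- multipliers.
Putting it together: 7-bromo-2-iodoheptan-2-ol.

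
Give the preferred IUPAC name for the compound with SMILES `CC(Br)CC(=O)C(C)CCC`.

2-bromo-5-methyloctan-4-one

The longest carbon chain that includes the carbonyl has 8 carbons, so the parent hydride is octane.
The highest-priority functional group is a ketone (C=O on an internal carbon), so the name ends in -one.
The numbering direction is chosen so that numbering from this end puts the carbonyl group at C-4 rather than C-5.
This places the carbonyl at C-4; a bromo group at C-2; a methyl group at C-5.
The substituents are ordered alphabetically, ignoring any di-/tri- multipliers.
The name is 2-bromo-5-methyloctan-4-one.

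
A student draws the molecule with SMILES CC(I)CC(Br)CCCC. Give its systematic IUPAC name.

4-bromo-2-iodooctane

The longest continuous carbon chain has 8 atoms, so the parent hydride is octane.
Choose the numbering such that the substituent locant set {2,4} is lower than {5,7} at the first point of difference.
That gives a bromo group at C-4; an iodo group at C-2.
Substituent prefixes are cited in alphabetical order (multiplying prefixes like di-/tri- are ignored for ordering).
The name is 4-bromo-2-iodooctane.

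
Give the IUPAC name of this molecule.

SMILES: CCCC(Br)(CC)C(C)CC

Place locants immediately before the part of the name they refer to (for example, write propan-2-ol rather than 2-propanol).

The longest continuous carbon chain has 7 atoms, so the parent hydride is heptane.
The numbering direction is chosen so that the substituent locant set {3,4,4} is lower than {4,4,5} at the first point of difference.
That gives a bromo group at C-4; an ethyl group at C-4; a methyl group at C-3.
The substituents are ordered alphabetically, ignoring any di-/tri- multipliers.
Assembling the pieces gives 4-bromo-4-ethyl-3-methylheptane.

4-bromo-4-ethyl-3-methylheptane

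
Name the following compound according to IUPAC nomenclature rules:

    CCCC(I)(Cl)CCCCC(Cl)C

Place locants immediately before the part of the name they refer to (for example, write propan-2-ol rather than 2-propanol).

The parent chain contains 10 carbons (decane).
The numbering direction is chosen so that the substituent locant set {2,7,7} is lower than {4,4,9} at the first point of difference.
That gives chloro groups at C-2 and C-7; an iodo group at C-7.
Prefixes are listed alphabetically: chloro, iodo.
Putting it together: 2,7-dichloro-7-iododecane.

2,7-dichloro-7-iododecane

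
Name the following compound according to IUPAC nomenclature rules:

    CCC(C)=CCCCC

The longest chain bearing the multiple bond is 8 carbons long (octane).
There is one C=C double bond, indicated by the ending -ene.
The numbering direction is chosen so that numbering from this end puts the double bond at C-3 rather than C-5.
This places the double bond between C-3 and C-4; a methyl group at C-3.
Putting it together: 3-methyloct-3-ene.

3-methyloct-3-ene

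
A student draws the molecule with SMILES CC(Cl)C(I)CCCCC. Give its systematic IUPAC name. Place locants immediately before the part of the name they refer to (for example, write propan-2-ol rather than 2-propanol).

2-chloro-3-iodooctane

The longest carbon chain is 8 atoms: the parent is octane.
The numbering direction is chosen so that the substituent locant set {2,3} is lower than {6,7} at the first point of difference.
This places a chloro group at C-2; an iodo group at C-3.
The substituents are ordered alphabetically, ignoring any di-/tri- multipliers.
Putting it together: 2-chloro-3-iodooctane.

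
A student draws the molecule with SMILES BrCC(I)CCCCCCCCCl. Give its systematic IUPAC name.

1-bromo-10-chloro-2-iododecane

The longest carbon chain is 10 atoms: the parent is decane.
Number the chain so that the substituent locant set {1,2,10} is lower than {1,9,10} at the first point of difference.
This places a bromo group at C-1; a chloro group at C-10; an iodo group at C-2.
Substituent prefixes are cited in alphabetical order (multiplying prefixes like di-/tri- are ignored for ordering).
Putting it together: 1-bromo-10-chloro-2-iododecane.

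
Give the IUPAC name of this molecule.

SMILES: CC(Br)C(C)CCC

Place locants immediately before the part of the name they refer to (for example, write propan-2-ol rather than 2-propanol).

The longest carbon chain is 6 atoms: the parent is hexane.
The numbering direction is chosen so that the substituent locant set {2,3} is lower than {4,5} at the first point of difference.
This places a bromo group at C-2; a methyl group at C-3.
Prefixes are listed alphabetically: bromo, methyl.
The name is 2-bromo-3-methylhexane.

2-bromo-3-methylhexane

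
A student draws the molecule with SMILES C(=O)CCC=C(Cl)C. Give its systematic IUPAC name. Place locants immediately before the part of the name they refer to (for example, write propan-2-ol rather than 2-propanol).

5-chlorohex-4-enal

The longest carbon chain that includes the –CHO group and the multiple bond has 6 carbons, so the parent hydride is hexane.
The principal characteristic group is an aldehyde (terminal –CHO), named with the suffix -al.
The chain contains a C=C double bond, so the unsaturation ending is -ene.
Number the chain so that the aldehyde carbon is C-1 by definition.
With this numbering: the double bond between C-4 and C-5; a chloro group at C-5.
Assembling the pieces gives 5-chlorohex-4-enal.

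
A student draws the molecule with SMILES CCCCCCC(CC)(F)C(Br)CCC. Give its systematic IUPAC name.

4-bromo-5-ethyl-5-fluoroundecane

The longest carbon chain is 11 atoms: the parent is undecane.
Number the chain so that the substituent locant set {4,5,5} is lower than {7,7,8} at the first point of difference.
With this numbering: a bromo group at C-4; an ethyl group at C-5; a fluoro group at C-5.
Substituent prefixes are cited in alphabetical order (multiplying prefixes like di-/tri- are ignored for ordering).
Putting it together: 4-bromo-5-ethyl-5-fluoroundecane.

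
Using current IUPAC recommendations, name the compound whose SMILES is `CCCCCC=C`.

hept-1-ene

Counting along the main chain through the multiple bond gives 7 carbons: the parent is heptane.
There is one C=C double bond, indicated by the ending -ene.
The numbering direction is chosen so that numbering from this end puts the double bond at C-1 rather than C-6.
With this numbering: the double bond between C-1 and C-2.
Assembling the pieces gives hept-1-ene.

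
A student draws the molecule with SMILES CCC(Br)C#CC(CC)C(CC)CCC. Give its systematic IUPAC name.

3-bromo-6,7-diethyldec-4-yne

Counting along the main chain through the multiple bond gives 10 carbons: the parent is decane.
A C≡C triple bond in the chain gives the infix -yne-.
The numbering direction is chosen so that numbering from this end puts the triple bond at C-4 rather than C-6.
With this numbering: the triple bond between C-4 and C-5; a bromo group at C-3; ethyl groups at C-6 and C-7.
The substituents are ordered alphabetically, ignoring any di-/tri- multipliers.
Assembling the pieces gives 3-bromo-6,7-diethyldec-4-yne.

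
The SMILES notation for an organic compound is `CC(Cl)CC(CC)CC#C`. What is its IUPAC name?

The longest chain bearing the multiple bond is 7 carbons long (heptane).
The chain contains a C≡C triple bond, so the unsaturation ending is -yne.
Number the chain so that numbering from this end puts the triple bond at C-1 rather than C-6.
That gives the triple bond between C-1 and C-2; a chloro group at C-6; an ethyl group at C-4.
Substituent prefixes are cited in alphabetical order (multiplying prefixes like di-/tri- are ignored for ordering).
The name is 6-chloro-4-ethylhept-1-yne.

6-chloro-4-ethylhept-1-yne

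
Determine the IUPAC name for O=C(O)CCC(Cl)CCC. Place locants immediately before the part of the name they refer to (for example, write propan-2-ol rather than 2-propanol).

4-chloroheptanoic acid

The longest chain bearing the –COOH group is 7 carbons long (heptane).
The principal characteristic group is a carboxylic acid (terminal –COOH), named with the suffix -oic acid.
Choose the numbering such that the carboxylic acid carbon is C-1 by definition.
This places a chloro group at C-4.
The name is 4-chloroheptanoic acid.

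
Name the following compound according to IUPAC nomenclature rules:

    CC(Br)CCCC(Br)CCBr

The longest carbon chain is 8 atoms: the parent is octane.
The numbering direction is chosen so that the substituent locant set {1,3,7} is lower than {2,6,8} at the first point of difference.
That gives bromo groups at C-1 and C-3 and C-7.
Putting it together: 1,3,7-tribromooctane.

1,3,7-tribromooctane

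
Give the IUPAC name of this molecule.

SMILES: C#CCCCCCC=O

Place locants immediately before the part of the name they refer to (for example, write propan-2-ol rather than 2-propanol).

oct-7-ynal

Counting along the main chain through the –CHO group and the multiple bond gives 8 carbons: the parent is octane.
The principal characteristic group is an aldehyde (terminal –CHO), named with the suffix -al.
A C≡C triple bond in the chain gives the infix -yne-.
The numbering direction is chosen so that the aldehyde carbon is C-1 by definition.
This places the triple bond between C-7 and C-8.
Putting it together: oct-7-ynal.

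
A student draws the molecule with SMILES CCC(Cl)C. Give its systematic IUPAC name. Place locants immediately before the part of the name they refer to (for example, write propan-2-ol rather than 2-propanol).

2-chlorobutane

The longest carbon chain is 4 atoms: the parent is butane.
The numbering direction is chosen so that the substituent locant set {2} is lower than {3} at the first point of difference.
That gives a chloro group at C-2.
Putting it together: 2-chlorobutane.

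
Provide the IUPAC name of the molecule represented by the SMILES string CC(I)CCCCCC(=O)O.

The longest chain bearing the –COOH group is 8 carbons long (octane).
A carboxylic acid (terminal –COOH) is the principal characteristic group, giving the suffix -oic acid.
Number the chain so that the carboxylic acid carbon is C-1 by definition.
That gives an iodo group at C-7.
Putting it together: 7-iodooctanoic acid.

7-iodooctanoic acid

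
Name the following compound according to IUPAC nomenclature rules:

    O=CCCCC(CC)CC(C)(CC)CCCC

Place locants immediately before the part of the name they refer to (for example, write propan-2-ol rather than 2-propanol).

5,7-diethyl-7-methylundecanal

Counting along the main chain through the –CHO group gives 11 carbons: the parent is undecane.
The highest-priority functional group is an aldehyde (terminal –CHO), so the name ends in -al.
Number the chain so that the aldehyde carbon is C-1 by definition.
That gives ethyl groups at C-5 and C-7; a methyl group at C-7.
Prefixes are listed alphabetically: ethyl, methyl.
Putting it together: 5,7-diethyl-7-methylundecanal.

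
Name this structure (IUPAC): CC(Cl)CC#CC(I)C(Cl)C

The longest carbon chain that includes the multiple bond has 8 carbons, so the parent hydride is octane.
The chain contains a C≡C triple bond, so the unsaturation ending is -yne.
Choose the numbering such that the substituent locant set {2,3,7} is lower than {2,6,7} at the first point of difference.
That gives the triple bond between C-4 and C-5; chloro groups at C-2 and C-7; an iodo group at C-3.
Substituent prefixes are cited in alphabetical order (multiplying prefixes like di-/tri- are ignored for ordering).
The name is 2,7-dichloro-3-iodooct-4-yne.

2,7-dichloro-3-iodooct-4-yne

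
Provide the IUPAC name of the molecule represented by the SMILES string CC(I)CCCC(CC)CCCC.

The parent chain contains 10 carbons (decane).
Number the chain so that the substituent locant set {2,6} is lower than {5,9} at the first point of difference.
This places an ethyl group at C-6; an iodo group at C-2.
The substituents are ordered alphabetically, ignoring any di-/tri- multipliers.
Assembling the pieces gives 6-ethyl-2-iododecane.

6-ethyl-2-iododecane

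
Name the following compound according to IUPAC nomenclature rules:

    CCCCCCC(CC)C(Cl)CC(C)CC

The longest carbon chain is 12 atoms: the parent is dodecane.
Choose the numbering such that the substituent locant set {3,5,6} is lower than {7,8,10} at the first point of difference.
This places a chloro group at C-5; an ethyl group at C-6; a methyl group at C-3.
The substituents are ordered alphabetically, ignoring any di-/tri- multipliers.
Assembling the pieces gives 5-chloro-6-ethyl-3-methyldodecane.

5-chloro-6-ethyl-3-methyldodecane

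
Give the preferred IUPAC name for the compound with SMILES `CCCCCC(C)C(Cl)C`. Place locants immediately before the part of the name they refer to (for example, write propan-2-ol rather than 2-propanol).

2-chloro-3-methyloctane

The parent chain contains 8 carbons (octane).
Choose the numbering such that the substituent locant set {2,3} is lower than {6,7} at the first point of difference.
With this numbering: a chloro group at C-2; a methyl group at C-3.
Substituent prefixes are cited in alphabetical order (multiplying prefixes like di-/tri- are ignored for ordering).
Assembling the pieces gives 2-chloro-3-methyloctane.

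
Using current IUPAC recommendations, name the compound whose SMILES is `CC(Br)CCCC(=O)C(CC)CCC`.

9-bromo-4-ethyldecan-5-one

Counting along the main chain through the carbonyl gives 10 carbons: the parent is decane.
The principal characteristic group is a ketone (C=O on an internal carbon), named with the suffix -one.
Choose the numbering such that numbering from this end puts the carbonyl group at C-5 rather than C-6.
This places the carbonyl at C-5; a bromo group at C-9; an ethyl group at C-4.
Prefixes are listed alphabetically: bromo, ethyl.
Putting it together: 9-bromo-4-ethyldecan-5-one.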